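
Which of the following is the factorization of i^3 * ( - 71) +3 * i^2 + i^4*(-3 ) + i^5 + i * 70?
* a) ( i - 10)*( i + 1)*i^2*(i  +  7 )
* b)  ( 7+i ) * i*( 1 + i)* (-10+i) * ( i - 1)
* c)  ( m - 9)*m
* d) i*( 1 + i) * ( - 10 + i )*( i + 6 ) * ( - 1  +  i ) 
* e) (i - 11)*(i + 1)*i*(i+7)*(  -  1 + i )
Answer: b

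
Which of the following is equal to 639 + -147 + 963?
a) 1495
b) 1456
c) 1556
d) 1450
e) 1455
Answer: e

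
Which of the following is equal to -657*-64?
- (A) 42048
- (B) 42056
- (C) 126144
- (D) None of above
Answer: A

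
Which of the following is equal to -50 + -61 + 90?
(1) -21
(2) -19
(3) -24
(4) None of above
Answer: 1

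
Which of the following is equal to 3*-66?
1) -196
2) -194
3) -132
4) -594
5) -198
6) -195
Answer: 5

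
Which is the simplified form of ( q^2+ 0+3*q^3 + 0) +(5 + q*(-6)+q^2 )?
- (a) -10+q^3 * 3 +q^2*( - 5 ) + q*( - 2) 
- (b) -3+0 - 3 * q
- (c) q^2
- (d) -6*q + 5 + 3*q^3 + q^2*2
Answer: d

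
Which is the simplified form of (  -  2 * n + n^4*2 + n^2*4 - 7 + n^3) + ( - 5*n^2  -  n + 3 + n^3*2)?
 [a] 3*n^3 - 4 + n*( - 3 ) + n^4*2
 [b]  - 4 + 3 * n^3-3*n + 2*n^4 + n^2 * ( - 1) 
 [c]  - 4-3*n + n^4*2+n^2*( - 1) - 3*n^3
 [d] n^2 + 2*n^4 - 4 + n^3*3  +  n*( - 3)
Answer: b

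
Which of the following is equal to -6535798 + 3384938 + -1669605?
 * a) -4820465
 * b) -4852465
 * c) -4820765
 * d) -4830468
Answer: a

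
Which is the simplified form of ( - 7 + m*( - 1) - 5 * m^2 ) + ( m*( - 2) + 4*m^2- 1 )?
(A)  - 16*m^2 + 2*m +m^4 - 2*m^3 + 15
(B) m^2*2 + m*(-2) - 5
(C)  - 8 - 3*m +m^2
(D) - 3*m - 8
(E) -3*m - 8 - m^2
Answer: E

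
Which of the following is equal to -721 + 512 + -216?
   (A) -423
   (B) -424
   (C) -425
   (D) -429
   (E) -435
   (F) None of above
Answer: C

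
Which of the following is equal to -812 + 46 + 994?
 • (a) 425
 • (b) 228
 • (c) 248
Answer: b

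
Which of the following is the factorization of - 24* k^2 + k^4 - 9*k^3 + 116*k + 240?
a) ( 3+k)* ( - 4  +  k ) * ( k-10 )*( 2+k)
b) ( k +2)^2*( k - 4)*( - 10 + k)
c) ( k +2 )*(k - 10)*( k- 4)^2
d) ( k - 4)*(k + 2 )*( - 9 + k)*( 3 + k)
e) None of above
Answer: a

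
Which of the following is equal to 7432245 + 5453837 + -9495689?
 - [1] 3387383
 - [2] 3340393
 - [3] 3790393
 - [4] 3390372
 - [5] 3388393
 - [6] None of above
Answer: 6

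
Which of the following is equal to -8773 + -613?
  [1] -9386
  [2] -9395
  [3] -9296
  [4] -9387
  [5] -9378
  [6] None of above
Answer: 1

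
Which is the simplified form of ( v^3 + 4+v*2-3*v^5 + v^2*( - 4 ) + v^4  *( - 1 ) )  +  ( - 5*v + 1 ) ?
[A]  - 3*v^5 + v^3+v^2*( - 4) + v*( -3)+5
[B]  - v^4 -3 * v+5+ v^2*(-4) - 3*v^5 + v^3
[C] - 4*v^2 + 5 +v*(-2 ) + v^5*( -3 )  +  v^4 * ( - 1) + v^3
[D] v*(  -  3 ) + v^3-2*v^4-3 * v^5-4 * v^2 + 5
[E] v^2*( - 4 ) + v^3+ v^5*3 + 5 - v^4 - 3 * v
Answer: B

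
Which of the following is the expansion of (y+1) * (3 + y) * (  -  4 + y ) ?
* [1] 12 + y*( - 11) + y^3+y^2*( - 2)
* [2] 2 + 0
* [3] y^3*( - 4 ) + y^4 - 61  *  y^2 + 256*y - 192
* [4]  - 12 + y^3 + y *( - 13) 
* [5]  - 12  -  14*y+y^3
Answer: 4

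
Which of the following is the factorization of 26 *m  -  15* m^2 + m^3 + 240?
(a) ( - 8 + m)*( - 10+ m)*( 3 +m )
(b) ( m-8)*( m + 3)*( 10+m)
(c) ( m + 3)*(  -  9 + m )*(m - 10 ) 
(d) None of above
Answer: a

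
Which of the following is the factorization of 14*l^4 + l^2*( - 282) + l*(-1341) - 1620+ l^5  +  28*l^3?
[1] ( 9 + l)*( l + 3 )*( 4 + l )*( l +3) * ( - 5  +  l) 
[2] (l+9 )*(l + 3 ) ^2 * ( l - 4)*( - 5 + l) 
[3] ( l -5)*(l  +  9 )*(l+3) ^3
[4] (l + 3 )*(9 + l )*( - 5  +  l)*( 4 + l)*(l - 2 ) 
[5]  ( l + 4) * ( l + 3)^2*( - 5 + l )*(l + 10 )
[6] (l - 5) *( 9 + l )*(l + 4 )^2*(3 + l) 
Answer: 1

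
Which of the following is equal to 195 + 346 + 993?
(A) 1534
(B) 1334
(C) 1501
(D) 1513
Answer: A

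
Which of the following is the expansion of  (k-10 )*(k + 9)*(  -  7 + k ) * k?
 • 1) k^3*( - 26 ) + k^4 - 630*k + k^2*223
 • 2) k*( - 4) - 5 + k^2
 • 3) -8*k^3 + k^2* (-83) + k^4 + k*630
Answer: 3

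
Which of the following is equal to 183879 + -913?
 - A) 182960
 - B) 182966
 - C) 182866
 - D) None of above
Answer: B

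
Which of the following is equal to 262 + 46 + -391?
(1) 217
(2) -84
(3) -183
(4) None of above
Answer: 4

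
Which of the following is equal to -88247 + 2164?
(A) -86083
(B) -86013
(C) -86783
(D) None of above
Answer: A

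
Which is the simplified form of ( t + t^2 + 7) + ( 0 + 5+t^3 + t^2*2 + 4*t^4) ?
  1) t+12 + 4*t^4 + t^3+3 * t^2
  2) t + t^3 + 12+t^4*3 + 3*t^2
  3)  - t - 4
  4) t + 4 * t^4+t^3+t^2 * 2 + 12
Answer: 1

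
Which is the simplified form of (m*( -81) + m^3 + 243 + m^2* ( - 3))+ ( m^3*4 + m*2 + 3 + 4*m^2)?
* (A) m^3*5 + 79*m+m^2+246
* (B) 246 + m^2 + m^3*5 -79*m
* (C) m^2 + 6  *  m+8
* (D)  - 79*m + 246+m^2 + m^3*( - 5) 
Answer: B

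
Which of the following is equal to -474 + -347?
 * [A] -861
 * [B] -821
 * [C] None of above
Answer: B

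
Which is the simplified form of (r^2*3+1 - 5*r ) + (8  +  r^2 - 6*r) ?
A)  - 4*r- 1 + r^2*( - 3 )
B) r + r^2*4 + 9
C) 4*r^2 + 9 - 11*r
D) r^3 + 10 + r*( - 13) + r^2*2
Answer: C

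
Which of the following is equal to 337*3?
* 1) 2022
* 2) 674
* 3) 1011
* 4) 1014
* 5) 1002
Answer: 3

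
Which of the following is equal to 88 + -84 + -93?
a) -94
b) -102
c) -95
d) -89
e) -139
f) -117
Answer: d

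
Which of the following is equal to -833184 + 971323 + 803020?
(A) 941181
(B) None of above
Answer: B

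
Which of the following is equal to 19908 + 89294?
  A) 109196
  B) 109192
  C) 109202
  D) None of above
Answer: C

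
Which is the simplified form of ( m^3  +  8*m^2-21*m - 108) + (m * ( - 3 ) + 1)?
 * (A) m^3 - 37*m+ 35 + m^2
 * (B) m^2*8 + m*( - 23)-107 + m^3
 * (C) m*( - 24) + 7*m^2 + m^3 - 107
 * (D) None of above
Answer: D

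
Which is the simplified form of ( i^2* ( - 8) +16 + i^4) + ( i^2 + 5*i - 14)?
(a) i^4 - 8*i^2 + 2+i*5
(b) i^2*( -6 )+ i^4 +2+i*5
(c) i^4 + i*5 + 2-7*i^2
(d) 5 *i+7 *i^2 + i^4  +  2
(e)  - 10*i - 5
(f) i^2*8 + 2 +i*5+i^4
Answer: c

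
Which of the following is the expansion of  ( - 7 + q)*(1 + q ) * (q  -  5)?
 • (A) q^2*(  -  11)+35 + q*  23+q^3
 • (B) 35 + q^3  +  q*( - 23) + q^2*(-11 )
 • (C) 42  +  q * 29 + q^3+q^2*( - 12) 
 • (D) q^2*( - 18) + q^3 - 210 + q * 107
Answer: A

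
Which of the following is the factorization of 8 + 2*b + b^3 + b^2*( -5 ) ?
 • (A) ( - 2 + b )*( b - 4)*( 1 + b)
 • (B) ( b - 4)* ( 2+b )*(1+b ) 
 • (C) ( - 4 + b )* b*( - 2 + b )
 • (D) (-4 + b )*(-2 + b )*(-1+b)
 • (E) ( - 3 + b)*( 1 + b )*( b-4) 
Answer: A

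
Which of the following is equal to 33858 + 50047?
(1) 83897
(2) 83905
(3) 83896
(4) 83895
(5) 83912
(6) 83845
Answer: 2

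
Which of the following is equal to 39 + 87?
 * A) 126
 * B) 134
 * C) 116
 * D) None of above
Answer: A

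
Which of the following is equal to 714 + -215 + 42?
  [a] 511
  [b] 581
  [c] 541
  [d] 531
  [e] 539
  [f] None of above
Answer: c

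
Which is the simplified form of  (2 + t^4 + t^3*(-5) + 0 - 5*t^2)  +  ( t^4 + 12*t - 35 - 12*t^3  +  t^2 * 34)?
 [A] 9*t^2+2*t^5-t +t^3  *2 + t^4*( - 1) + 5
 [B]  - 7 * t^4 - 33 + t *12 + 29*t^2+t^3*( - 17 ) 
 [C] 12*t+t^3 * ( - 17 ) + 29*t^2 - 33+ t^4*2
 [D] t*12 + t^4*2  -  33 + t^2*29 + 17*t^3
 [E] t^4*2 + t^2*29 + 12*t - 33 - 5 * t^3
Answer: C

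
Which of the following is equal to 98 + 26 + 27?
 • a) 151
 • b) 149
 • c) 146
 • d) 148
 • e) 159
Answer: a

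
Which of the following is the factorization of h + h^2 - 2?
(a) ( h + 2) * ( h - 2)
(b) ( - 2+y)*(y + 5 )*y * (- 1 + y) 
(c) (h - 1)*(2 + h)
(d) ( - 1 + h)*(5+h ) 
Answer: c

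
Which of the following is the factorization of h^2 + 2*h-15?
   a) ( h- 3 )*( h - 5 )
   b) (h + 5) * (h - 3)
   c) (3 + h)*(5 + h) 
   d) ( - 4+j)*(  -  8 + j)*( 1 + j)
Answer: b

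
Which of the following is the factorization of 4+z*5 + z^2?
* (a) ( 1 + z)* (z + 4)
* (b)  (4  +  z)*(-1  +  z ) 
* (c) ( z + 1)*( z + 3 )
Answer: a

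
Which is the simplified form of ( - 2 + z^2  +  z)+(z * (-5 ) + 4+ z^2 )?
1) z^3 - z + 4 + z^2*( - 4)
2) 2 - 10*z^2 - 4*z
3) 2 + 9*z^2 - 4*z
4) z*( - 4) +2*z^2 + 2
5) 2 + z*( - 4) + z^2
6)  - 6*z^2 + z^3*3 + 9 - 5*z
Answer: 4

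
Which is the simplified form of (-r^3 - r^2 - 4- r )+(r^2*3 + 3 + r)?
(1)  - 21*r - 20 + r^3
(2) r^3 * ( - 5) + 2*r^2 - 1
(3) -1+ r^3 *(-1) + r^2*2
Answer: 3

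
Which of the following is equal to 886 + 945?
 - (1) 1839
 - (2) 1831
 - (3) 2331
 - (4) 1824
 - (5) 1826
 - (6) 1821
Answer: 2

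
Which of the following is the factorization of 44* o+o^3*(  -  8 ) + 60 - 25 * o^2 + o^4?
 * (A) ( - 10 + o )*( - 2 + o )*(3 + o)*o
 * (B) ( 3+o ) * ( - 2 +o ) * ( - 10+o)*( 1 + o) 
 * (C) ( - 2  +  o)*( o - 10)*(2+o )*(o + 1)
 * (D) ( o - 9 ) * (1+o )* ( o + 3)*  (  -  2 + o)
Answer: B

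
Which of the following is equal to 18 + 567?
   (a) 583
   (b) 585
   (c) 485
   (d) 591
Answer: b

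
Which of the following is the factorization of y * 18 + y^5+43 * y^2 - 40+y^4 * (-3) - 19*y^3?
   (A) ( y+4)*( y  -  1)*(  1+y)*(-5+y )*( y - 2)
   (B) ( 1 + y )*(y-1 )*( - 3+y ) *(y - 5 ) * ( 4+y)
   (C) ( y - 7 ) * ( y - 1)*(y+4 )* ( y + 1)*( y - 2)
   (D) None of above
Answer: A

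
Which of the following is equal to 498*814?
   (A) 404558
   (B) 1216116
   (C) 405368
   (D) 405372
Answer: D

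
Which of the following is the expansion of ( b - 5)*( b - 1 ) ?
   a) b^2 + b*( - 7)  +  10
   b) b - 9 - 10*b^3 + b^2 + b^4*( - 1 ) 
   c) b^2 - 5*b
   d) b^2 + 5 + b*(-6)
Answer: d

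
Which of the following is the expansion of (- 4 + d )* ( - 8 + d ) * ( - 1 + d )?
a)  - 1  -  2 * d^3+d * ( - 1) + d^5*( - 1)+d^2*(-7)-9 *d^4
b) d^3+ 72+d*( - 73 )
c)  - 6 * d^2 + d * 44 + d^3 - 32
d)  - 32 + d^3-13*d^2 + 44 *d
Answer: d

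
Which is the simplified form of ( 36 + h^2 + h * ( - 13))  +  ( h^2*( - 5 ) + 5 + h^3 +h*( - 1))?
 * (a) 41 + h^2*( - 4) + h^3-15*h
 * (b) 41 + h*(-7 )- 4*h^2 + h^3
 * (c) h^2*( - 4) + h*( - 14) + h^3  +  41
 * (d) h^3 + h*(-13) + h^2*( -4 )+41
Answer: c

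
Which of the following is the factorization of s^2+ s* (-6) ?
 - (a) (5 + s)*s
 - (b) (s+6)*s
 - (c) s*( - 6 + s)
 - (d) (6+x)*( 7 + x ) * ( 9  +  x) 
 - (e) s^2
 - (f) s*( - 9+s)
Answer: c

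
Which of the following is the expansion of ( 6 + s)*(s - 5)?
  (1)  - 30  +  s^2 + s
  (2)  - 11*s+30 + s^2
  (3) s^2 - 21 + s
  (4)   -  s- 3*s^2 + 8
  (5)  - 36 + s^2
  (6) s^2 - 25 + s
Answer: 1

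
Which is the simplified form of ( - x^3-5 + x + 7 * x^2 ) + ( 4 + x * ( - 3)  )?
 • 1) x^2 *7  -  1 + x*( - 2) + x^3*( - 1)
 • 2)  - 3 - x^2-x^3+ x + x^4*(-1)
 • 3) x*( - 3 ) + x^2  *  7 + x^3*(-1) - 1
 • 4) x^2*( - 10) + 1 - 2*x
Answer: 1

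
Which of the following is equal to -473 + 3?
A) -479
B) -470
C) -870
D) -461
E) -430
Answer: B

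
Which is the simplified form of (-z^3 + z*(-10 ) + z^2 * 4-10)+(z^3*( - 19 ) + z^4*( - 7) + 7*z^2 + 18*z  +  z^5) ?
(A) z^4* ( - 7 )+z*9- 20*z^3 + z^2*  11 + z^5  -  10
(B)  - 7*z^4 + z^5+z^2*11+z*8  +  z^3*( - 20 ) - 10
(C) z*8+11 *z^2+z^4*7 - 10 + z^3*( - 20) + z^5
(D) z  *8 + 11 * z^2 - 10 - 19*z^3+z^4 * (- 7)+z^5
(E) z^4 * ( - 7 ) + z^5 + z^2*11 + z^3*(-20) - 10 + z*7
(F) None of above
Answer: B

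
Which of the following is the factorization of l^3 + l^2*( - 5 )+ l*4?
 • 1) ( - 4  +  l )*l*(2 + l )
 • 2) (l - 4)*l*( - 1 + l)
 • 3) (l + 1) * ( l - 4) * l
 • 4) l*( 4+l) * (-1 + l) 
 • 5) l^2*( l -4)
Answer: 2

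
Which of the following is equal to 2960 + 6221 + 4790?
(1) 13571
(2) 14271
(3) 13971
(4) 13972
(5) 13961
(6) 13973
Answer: 3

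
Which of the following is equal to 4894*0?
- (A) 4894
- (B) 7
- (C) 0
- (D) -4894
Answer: C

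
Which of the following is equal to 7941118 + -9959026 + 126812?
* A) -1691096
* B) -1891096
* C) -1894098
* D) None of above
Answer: B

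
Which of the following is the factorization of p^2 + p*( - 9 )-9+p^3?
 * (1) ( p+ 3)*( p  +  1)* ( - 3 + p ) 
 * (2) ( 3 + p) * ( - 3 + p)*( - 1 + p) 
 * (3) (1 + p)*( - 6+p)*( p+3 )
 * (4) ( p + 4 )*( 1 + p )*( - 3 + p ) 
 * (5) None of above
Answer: 1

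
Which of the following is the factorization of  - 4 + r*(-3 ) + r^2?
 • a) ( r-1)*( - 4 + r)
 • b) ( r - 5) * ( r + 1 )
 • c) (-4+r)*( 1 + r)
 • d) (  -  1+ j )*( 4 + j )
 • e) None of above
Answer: c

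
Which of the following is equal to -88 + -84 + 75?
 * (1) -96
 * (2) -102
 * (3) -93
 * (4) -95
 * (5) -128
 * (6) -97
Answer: 6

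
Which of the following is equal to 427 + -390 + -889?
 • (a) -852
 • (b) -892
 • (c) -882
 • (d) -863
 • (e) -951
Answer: a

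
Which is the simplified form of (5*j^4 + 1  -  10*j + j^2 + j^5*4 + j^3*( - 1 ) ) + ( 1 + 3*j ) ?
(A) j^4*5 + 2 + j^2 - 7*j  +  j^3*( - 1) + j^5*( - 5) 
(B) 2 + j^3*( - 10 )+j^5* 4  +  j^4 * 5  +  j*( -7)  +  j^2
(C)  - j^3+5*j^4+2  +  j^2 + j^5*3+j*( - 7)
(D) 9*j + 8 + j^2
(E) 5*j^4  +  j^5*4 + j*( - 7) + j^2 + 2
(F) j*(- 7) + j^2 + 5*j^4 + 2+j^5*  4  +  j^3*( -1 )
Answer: F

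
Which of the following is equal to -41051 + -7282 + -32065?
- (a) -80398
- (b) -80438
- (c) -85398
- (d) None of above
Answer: a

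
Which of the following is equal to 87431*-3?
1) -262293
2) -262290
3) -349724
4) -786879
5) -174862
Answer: 1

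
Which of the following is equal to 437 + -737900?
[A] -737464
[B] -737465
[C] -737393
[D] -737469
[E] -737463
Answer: E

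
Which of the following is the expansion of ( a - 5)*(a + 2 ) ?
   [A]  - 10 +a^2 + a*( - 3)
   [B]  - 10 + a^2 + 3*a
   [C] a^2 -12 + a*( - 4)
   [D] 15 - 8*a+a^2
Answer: A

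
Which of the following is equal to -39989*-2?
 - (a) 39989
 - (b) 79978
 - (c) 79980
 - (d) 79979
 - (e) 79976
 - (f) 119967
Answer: b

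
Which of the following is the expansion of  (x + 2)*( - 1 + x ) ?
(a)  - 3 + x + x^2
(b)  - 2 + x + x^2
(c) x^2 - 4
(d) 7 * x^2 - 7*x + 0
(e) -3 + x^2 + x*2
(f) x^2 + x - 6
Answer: b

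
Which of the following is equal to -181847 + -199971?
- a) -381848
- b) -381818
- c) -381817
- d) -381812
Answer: b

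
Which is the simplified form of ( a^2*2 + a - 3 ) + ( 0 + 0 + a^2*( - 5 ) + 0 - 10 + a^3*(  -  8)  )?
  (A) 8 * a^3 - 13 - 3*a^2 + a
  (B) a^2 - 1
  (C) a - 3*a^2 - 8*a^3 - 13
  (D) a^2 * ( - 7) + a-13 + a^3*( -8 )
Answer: C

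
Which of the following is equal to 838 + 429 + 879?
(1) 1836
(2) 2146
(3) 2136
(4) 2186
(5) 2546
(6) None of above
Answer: 2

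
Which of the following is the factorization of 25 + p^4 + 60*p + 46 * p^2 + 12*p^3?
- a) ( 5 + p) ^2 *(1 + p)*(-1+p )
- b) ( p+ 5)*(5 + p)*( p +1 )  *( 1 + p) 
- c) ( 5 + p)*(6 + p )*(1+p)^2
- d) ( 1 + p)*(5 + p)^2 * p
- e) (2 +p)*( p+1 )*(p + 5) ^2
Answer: b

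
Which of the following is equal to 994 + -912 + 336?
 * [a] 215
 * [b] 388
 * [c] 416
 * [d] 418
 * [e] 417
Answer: d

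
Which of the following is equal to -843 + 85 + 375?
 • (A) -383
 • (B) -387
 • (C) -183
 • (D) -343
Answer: A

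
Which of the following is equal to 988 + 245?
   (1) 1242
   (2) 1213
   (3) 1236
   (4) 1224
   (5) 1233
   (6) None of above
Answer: 5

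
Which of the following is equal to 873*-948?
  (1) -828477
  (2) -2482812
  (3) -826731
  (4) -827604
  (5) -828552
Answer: 4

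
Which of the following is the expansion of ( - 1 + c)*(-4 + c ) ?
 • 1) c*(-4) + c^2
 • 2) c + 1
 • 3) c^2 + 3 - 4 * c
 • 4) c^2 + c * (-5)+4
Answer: 4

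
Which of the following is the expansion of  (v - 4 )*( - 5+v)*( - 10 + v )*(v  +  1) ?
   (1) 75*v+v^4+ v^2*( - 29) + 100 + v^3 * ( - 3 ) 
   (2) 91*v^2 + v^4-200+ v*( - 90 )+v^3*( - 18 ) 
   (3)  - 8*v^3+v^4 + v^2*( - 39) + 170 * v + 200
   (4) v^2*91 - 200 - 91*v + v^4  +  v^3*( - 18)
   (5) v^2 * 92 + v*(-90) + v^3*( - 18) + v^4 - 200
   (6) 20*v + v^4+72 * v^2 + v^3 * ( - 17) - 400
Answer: 2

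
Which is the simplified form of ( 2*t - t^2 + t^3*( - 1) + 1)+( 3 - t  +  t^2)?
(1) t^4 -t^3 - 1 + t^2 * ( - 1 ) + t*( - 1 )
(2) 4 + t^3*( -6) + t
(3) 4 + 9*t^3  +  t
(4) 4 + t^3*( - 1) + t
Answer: 4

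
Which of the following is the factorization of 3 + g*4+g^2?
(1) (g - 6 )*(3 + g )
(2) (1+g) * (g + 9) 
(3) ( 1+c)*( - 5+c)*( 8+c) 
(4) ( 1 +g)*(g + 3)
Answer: 4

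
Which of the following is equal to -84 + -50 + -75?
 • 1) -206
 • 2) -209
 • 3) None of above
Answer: 2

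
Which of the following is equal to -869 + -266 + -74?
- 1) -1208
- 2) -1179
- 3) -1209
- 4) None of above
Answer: 3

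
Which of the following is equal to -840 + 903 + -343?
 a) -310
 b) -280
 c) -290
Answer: b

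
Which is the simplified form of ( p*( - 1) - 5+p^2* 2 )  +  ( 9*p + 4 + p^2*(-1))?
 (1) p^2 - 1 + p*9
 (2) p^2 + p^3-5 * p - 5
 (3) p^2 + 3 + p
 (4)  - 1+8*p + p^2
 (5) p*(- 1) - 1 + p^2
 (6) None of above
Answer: 4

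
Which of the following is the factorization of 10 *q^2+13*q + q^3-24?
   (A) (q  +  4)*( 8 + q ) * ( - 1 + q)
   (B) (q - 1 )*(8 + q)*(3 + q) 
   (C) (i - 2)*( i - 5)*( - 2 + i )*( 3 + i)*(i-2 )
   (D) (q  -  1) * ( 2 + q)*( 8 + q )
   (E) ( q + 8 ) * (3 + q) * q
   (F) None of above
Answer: B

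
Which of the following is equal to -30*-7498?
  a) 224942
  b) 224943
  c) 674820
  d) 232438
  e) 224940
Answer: e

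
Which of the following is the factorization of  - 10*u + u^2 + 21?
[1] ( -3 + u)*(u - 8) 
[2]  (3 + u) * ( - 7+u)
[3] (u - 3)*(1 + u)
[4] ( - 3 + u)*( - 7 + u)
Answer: 4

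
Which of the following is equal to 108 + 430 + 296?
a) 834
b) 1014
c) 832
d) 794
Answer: a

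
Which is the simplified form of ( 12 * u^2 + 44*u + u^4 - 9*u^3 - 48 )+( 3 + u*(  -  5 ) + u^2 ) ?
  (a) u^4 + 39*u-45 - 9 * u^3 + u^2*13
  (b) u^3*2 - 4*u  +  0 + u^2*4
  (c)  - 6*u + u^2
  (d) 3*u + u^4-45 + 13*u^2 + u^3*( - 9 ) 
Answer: a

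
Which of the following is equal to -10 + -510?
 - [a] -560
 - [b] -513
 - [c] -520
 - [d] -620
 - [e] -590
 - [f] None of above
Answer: c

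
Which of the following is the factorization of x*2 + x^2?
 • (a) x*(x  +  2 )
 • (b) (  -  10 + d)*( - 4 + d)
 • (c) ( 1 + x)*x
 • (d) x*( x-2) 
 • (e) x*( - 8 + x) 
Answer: a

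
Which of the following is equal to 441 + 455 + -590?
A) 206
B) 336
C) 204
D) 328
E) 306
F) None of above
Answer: E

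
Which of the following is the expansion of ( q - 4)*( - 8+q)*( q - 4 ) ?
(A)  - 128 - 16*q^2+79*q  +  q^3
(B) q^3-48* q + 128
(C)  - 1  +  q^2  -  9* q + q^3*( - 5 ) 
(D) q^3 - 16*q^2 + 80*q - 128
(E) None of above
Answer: D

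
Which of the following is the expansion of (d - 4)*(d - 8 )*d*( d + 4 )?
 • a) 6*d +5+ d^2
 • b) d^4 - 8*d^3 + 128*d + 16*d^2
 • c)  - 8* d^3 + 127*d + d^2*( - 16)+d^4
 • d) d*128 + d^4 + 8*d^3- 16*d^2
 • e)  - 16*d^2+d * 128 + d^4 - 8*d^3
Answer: e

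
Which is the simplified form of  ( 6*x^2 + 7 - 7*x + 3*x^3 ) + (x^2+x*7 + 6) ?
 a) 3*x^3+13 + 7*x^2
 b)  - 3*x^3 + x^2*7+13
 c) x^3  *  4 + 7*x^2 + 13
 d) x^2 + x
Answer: a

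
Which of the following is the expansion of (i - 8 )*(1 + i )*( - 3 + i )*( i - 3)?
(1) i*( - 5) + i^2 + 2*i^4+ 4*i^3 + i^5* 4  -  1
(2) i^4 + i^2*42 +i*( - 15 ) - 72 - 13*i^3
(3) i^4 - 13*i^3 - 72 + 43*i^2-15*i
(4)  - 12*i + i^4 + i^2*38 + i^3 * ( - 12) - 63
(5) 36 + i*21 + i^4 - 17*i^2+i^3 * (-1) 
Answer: 3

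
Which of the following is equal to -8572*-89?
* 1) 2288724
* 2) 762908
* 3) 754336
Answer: 2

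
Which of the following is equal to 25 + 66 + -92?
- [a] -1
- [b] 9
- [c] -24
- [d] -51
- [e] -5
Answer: a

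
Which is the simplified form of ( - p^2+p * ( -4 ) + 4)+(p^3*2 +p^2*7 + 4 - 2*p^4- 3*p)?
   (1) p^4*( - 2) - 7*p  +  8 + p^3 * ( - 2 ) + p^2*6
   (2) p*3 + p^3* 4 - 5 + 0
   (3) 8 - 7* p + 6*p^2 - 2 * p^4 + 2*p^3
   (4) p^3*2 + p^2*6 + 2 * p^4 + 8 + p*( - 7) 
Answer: 3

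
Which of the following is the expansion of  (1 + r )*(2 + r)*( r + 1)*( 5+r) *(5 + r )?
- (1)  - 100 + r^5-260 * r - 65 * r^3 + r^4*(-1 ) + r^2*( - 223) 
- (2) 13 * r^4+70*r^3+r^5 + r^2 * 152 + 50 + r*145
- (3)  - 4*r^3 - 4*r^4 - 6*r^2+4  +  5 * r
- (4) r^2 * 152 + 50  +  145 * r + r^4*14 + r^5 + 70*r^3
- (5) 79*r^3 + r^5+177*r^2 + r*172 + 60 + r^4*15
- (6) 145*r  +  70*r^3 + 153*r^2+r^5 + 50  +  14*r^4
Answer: 4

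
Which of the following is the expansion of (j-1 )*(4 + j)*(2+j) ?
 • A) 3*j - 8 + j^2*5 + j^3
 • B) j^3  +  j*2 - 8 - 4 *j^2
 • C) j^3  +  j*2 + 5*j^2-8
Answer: C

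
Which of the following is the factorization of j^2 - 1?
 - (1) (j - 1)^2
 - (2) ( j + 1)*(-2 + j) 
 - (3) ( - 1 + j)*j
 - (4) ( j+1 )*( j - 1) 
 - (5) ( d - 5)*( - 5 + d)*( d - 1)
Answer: 4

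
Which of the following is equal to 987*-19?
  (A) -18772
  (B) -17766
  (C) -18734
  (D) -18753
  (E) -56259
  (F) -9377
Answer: D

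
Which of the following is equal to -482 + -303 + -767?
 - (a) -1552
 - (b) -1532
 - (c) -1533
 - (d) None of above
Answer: a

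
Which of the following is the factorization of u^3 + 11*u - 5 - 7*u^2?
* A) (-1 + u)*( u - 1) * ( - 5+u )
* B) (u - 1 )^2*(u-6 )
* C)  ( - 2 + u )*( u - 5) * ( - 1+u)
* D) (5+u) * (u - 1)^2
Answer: A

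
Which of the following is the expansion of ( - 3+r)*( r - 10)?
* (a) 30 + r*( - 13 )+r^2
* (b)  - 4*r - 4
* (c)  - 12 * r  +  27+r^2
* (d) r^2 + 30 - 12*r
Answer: a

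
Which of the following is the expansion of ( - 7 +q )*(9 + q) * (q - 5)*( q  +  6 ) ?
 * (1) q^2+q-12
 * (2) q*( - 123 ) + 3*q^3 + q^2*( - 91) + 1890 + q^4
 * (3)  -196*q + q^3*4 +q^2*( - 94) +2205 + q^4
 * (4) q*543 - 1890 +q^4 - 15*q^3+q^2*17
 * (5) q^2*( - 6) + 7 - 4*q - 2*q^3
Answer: 2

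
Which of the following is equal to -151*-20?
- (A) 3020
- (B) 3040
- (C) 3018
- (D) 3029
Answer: A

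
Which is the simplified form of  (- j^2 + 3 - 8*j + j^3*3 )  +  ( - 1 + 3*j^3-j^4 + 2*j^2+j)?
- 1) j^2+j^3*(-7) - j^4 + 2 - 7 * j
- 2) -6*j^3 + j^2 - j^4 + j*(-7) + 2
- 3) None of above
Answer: 3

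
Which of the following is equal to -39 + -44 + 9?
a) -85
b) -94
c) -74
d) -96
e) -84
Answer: c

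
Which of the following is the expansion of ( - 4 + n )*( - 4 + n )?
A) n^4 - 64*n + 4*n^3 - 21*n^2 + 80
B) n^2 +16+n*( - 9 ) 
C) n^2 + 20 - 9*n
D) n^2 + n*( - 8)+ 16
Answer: D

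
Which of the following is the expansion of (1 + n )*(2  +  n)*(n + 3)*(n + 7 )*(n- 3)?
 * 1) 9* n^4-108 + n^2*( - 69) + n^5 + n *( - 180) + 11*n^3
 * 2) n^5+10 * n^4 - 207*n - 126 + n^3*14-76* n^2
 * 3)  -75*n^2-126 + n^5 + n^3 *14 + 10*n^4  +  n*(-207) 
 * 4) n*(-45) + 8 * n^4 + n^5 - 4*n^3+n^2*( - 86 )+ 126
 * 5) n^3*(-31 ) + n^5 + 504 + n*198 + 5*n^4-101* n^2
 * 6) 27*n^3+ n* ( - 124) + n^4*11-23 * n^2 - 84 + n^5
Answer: 2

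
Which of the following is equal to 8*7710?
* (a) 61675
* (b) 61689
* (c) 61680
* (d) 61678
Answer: c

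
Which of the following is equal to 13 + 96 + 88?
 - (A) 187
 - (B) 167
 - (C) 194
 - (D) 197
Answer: D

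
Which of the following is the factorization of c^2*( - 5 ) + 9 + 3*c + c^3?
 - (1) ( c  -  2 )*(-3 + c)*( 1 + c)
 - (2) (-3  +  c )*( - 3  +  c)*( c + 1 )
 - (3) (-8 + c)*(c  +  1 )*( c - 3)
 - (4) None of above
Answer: 2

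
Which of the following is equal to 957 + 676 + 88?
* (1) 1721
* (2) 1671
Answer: 1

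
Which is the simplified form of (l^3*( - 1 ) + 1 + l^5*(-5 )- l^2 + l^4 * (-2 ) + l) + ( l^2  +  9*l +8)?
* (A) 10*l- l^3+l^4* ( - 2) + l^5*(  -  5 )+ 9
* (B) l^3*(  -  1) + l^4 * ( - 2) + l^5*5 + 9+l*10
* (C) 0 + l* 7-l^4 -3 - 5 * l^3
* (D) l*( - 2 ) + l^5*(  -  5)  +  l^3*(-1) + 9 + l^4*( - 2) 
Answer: A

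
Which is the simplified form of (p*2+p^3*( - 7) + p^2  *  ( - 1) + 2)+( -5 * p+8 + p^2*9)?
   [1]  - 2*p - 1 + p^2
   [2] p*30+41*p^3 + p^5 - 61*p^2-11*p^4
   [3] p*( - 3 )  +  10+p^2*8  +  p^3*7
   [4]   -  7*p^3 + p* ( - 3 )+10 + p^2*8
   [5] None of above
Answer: 4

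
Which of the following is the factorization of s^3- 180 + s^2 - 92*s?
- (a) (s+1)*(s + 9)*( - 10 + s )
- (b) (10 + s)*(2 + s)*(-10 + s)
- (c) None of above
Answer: c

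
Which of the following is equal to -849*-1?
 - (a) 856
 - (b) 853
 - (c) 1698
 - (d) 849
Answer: d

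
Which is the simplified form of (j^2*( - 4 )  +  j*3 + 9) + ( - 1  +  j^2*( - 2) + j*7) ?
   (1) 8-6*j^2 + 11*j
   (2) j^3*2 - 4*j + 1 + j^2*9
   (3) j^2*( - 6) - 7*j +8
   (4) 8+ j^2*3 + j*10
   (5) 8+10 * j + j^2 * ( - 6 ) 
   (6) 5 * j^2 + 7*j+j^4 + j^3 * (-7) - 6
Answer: 5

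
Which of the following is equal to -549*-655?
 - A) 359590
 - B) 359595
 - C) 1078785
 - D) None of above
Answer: B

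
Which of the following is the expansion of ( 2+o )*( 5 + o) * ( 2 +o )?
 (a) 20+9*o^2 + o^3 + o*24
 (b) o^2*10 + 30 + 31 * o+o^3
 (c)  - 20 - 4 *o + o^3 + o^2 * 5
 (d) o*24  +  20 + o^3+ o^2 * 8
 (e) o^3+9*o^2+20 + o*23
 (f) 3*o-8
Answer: a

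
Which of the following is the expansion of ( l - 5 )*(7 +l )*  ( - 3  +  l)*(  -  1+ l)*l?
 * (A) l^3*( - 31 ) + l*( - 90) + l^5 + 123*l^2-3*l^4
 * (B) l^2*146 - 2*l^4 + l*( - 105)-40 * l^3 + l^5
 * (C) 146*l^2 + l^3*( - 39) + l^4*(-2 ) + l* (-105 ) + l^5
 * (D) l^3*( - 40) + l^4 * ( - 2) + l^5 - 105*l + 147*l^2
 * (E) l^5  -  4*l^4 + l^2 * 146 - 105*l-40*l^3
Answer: B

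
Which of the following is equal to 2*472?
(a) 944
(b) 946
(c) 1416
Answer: a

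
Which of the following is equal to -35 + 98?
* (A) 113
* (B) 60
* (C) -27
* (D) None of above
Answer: D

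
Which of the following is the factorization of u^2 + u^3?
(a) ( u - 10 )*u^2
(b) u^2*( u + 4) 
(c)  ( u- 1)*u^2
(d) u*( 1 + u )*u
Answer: d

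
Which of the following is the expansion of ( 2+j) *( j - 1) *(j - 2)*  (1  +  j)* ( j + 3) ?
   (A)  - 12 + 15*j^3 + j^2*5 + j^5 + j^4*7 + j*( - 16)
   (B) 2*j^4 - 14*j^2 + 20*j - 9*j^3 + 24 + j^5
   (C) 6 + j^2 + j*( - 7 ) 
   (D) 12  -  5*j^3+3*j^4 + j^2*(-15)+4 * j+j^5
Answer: D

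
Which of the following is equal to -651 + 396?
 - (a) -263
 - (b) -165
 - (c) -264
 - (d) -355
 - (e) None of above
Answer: e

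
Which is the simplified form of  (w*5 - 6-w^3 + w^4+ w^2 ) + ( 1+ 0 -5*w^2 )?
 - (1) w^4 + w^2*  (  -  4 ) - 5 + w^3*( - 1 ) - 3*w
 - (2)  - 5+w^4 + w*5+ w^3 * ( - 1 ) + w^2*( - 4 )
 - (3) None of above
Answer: 2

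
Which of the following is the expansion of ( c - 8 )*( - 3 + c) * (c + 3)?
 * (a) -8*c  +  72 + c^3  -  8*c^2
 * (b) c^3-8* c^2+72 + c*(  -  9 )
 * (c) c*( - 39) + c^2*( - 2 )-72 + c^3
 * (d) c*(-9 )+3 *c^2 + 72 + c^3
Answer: b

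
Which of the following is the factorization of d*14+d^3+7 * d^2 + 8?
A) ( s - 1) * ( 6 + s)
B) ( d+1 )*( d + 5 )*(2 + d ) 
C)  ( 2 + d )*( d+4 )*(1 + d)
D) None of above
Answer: C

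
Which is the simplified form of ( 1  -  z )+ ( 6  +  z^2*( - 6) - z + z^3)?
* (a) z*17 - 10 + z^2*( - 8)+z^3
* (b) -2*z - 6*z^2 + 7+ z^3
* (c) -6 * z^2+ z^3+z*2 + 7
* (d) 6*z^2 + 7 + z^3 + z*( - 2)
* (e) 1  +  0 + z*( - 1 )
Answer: b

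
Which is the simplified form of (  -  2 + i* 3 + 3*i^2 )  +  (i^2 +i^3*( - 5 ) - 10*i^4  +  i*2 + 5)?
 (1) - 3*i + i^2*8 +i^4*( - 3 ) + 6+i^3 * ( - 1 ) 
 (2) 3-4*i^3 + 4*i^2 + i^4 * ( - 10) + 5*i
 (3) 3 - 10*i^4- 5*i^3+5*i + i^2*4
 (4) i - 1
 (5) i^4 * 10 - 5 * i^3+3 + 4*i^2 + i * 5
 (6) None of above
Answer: 3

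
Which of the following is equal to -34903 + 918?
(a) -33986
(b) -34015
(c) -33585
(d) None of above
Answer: d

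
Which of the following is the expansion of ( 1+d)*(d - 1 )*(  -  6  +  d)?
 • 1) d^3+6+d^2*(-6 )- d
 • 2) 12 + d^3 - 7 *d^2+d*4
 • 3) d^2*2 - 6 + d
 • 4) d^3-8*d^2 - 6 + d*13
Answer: 1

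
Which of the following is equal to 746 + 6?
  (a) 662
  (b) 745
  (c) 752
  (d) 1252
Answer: c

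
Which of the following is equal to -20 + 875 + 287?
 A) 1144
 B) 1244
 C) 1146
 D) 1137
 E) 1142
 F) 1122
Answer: E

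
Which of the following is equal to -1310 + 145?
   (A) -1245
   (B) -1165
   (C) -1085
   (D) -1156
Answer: B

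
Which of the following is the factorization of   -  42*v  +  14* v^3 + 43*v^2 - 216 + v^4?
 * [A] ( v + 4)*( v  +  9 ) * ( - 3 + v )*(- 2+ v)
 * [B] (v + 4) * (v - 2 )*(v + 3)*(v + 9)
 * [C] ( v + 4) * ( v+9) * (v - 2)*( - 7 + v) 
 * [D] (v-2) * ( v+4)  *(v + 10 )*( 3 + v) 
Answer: B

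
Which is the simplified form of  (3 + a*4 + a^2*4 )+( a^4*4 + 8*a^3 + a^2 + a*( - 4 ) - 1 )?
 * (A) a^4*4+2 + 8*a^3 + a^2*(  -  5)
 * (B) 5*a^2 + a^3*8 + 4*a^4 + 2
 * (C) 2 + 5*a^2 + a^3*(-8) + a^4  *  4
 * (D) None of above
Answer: B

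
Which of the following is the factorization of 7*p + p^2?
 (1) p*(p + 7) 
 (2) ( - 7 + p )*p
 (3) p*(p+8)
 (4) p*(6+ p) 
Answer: 1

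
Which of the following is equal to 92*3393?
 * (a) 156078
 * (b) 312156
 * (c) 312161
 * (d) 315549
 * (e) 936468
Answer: b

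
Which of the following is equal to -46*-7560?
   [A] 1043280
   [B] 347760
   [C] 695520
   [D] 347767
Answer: B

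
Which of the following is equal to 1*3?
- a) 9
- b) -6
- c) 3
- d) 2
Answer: c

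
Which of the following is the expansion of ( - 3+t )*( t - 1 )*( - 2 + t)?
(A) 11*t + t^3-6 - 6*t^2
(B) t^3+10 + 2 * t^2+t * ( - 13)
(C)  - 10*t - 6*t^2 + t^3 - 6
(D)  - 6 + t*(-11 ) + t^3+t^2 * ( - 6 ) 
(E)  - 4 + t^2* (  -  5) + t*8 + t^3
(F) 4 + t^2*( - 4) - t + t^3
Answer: A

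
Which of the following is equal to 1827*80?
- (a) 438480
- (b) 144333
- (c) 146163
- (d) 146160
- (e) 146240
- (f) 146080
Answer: d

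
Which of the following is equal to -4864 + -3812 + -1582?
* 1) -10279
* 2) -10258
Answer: 2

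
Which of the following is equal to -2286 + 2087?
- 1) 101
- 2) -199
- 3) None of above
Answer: 2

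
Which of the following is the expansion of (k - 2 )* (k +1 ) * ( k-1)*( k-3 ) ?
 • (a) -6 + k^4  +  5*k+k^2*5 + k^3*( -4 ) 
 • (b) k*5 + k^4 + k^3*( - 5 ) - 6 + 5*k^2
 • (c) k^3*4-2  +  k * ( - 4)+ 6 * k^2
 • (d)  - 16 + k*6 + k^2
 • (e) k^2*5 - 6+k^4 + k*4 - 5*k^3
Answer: b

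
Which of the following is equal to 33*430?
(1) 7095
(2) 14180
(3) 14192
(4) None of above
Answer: 4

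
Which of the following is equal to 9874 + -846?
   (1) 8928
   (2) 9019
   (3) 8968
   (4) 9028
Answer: 4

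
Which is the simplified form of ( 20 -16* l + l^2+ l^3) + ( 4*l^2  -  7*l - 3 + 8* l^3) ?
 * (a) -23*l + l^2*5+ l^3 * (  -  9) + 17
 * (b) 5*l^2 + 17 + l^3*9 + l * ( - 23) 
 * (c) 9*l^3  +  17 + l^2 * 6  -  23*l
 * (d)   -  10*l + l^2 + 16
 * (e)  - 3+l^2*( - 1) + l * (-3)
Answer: b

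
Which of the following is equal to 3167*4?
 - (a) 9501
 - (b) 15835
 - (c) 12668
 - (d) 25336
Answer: c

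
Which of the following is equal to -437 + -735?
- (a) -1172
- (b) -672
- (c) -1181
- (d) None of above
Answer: a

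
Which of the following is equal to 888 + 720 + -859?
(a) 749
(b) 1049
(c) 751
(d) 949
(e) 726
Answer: a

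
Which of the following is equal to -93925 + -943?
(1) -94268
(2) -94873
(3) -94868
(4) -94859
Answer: 3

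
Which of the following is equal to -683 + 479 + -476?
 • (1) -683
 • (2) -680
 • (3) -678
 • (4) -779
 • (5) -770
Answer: 2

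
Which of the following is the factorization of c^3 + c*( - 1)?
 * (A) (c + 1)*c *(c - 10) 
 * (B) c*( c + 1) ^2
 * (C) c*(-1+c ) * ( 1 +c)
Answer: C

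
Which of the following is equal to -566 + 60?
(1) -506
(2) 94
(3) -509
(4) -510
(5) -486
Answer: 1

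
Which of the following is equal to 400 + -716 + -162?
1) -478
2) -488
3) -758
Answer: 1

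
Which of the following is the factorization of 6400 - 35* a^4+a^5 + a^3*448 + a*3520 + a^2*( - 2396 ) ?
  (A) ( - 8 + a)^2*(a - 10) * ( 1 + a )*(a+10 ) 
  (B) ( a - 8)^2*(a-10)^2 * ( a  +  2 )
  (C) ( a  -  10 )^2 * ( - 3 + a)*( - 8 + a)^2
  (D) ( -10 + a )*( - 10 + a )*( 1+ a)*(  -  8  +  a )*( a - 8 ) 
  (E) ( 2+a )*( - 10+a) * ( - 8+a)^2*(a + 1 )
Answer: D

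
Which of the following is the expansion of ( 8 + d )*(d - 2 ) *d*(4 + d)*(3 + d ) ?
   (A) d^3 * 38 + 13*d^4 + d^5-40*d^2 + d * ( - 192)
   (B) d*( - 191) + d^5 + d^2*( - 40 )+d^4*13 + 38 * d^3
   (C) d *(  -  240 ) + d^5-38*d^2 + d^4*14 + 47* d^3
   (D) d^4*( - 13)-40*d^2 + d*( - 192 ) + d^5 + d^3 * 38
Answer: A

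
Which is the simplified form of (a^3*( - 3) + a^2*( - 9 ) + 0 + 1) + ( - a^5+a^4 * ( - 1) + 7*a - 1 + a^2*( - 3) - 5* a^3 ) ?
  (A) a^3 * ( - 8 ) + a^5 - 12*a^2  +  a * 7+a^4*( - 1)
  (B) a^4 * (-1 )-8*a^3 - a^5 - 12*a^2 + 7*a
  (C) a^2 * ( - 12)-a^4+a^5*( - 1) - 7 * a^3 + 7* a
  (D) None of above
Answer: B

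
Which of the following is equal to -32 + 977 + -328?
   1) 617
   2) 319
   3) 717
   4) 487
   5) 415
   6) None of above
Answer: 1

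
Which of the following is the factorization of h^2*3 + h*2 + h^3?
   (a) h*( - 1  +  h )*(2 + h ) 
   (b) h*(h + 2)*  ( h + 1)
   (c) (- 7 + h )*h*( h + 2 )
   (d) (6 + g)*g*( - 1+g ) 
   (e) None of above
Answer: b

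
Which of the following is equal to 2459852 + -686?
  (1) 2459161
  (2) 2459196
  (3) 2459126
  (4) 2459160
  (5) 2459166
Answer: 5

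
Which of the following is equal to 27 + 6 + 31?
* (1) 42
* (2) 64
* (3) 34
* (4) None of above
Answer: 2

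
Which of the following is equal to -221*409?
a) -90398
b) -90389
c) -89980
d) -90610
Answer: b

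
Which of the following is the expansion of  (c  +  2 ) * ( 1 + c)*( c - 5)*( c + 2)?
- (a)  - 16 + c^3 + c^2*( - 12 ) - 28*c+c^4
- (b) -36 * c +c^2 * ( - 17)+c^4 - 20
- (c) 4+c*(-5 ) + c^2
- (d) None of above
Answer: b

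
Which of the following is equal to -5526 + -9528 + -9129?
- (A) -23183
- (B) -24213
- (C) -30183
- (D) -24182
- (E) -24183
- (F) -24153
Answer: E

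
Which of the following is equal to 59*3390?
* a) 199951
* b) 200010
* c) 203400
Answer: b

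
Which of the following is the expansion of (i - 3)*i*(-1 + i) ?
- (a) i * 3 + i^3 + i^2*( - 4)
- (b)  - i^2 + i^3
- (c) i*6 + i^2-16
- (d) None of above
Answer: a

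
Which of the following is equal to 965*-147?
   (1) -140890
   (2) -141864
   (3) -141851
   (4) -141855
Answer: 4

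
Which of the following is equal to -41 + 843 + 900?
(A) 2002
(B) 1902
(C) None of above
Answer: C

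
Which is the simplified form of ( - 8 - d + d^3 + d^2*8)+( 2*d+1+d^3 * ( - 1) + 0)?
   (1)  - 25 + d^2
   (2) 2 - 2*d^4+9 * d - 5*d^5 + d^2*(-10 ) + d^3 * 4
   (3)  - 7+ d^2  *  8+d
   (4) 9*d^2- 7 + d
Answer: 3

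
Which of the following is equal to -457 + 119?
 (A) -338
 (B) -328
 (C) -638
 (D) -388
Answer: A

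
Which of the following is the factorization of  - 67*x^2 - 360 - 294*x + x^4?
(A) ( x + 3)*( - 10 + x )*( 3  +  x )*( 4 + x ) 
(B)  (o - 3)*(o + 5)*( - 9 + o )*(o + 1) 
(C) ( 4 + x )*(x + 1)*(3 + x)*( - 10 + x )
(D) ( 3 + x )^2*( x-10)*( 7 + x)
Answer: A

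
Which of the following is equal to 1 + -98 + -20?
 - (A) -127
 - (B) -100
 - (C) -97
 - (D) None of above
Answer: D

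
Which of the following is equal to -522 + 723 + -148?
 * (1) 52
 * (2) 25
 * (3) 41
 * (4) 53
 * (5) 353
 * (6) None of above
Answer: 4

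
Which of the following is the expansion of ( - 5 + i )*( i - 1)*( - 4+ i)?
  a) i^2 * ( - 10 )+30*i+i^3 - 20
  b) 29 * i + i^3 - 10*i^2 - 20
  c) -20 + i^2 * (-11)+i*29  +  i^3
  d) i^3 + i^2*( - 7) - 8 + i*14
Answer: b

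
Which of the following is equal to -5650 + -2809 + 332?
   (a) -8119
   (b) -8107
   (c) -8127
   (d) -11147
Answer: c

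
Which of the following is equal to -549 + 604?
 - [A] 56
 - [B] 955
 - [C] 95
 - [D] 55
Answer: D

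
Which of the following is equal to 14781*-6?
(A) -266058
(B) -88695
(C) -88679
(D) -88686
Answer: D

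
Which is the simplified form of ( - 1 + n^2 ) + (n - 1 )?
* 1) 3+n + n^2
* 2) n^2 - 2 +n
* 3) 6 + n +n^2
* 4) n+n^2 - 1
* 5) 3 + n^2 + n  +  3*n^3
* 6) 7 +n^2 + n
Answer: 2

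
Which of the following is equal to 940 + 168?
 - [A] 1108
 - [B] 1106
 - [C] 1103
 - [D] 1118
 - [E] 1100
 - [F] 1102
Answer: A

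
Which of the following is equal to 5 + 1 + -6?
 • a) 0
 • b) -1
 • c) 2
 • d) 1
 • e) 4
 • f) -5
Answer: a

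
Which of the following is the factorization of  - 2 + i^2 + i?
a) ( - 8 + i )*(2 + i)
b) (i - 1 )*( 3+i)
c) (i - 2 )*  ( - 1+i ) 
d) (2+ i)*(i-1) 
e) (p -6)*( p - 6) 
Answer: d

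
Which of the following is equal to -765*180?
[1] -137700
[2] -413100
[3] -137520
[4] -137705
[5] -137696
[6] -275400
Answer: 1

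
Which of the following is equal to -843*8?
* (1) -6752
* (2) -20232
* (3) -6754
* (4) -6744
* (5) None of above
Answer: 4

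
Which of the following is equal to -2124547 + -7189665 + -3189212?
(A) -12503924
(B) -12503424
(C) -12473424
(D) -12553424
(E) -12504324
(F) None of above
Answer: B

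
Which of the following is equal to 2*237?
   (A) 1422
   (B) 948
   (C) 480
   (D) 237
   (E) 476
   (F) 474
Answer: F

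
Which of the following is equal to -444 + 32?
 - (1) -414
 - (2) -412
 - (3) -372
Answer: 2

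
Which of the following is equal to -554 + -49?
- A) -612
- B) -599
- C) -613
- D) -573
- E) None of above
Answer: E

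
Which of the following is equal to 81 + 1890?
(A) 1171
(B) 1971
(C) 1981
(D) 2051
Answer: B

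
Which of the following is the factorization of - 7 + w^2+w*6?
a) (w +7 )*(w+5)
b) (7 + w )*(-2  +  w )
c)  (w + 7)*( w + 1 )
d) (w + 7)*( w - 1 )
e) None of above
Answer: d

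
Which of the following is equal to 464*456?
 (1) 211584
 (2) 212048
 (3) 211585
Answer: 1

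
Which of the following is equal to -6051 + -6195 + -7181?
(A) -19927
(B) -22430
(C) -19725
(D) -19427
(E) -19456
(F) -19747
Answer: D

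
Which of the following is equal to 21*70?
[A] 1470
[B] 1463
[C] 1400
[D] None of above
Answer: A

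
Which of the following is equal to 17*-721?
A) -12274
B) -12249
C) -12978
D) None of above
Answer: D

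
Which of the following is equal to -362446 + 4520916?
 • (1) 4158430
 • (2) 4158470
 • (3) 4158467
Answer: 2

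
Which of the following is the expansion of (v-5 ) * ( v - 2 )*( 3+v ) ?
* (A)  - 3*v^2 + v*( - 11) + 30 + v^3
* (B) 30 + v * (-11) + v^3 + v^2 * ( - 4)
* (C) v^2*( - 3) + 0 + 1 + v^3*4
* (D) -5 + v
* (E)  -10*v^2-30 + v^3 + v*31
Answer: B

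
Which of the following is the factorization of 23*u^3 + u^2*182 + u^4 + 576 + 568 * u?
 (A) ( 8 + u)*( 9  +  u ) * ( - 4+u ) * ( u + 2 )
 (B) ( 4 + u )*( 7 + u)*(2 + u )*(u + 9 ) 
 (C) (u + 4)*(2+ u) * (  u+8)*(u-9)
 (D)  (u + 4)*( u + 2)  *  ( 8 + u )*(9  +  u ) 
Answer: D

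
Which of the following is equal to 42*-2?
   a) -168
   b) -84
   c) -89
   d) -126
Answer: b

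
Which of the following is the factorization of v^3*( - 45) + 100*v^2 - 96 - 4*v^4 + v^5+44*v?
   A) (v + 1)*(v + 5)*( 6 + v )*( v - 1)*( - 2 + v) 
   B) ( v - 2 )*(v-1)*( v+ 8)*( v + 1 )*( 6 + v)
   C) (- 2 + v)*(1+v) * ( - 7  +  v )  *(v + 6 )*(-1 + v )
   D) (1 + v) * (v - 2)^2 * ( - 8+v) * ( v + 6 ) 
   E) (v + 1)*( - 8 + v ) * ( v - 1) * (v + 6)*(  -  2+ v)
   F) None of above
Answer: E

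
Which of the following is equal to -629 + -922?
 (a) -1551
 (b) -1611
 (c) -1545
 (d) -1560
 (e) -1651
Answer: a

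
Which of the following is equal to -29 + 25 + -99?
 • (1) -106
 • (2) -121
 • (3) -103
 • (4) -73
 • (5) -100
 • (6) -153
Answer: 3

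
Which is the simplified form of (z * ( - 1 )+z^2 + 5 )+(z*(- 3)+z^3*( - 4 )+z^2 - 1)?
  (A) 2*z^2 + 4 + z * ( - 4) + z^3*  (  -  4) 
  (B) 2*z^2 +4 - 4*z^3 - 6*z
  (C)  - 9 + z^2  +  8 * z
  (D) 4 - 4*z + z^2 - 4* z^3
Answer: A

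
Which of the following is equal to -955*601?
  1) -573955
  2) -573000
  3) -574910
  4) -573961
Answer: 1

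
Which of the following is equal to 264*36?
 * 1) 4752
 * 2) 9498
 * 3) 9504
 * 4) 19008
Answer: 3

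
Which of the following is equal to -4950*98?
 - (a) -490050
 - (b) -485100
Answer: b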